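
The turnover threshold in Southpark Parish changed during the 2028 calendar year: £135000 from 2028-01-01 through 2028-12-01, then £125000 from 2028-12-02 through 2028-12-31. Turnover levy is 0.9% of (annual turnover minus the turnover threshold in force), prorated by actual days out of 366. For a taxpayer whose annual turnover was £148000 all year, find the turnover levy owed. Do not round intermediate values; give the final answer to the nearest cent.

2028-01-01 to 2028-12-01: 336 days, exemption £135000 → (£148000 − £135000) × 0.9% × 336/366 = £107.4098
2028-12-02 to 2028-12-31: 30 days, exemption £125000 → (£148000 − £125000) × 0.9% × 30/366 = £16.9672
Total = £124.3770

£124.38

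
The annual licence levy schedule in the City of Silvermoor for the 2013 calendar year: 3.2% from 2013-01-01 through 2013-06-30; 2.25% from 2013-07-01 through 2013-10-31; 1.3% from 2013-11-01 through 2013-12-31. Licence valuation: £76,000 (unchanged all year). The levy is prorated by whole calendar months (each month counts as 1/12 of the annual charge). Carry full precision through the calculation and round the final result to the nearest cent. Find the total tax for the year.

£1,950.67

2013-01-01 to 2013-06-30: 6 months at 3.2% → £76,000 × 3.2% × 6/12 = £1,216.0000
2013-07-01 to 2013-10-31: 4 months at 2.25% → £76,000 × 2.25% × 4/12 = £570.0000
2013-11-01 to 2013-12-31: 2 months at 1.3% → £76,000 × 1.3% × 2/12 = £164.6667
Total = £1,950.6667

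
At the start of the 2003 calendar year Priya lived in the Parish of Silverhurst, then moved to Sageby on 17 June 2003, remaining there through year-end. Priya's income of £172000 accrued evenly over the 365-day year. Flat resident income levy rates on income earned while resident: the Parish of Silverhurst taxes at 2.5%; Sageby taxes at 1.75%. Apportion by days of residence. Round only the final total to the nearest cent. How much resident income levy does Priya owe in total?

£3600.22

The Parish of Silverhurst, 1 January – 16 June 2003: 167 days → £172000 × 2.5% × 167/365 = £1967.3973
Sageby, 17 June – 31 December 2003: 198 days → £172000 × 1.75% × 198/365 = £1632.8219
Total = £3600.2192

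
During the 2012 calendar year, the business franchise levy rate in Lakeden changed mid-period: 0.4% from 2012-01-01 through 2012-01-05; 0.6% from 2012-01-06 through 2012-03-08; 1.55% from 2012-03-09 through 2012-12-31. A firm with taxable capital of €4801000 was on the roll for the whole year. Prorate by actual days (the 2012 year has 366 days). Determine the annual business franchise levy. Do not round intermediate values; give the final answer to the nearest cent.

2012-01-01 to 2012-01-05: 5 days at 0.4% → €4801000 × 0.4% × 5/366 = €262.3497
2012-01-06 to 2012-03-08: 63 days at 0.6% → €4801000 × 0.6% × 63/366 = €4958.4098
2012-03-09 to 2012-12-31: 298 days at 1.55% → €4801000 × 1.55% × 298/366 = €60589.6694
Total = €65810.4290

€65810.43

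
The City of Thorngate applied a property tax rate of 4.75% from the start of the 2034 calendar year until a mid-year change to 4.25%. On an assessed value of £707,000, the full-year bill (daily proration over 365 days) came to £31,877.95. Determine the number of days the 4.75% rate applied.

Let d = days at the first rate; then 365 − d days at the second rate.
£707,000 × [4.75%·d + 4.25%·(365−d)] / 365 = £31,877.95
Solving gives d = 189, so the new rate took effect on 9 Jul 2034.

189 days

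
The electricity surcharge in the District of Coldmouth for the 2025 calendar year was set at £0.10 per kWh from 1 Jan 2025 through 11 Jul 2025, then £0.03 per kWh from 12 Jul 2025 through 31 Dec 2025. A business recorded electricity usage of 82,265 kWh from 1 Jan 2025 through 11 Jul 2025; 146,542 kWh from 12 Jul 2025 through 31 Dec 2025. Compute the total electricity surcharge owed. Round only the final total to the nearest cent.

1 Jan – 11 Jul 2025: 82,265 kWh at £0.10/kWh → £8,226.50
12 Jul – 31 Dec 2025: 146,542 kWh at £0.03/kWh → £4,396.26

£12,622.76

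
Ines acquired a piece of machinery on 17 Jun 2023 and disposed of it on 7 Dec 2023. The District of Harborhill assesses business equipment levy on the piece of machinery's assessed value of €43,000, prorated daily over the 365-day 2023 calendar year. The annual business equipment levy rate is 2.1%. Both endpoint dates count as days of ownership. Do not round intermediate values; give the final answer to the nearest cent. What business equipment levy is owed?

€430.47

Days held (17 Jun – 7 Dec 2023): 174 out of 365
Tax = €43,000 × 2.1% × 174/365 = €430.4712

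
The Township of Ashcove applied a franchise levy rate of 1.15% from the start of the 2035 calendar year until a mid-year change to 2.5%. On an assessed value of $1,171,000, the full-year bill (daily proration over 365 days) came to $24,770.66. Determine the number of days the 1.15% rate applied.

104 days

Let d = days at the first rate; then 365 − d days at the second rate.
$1,171,000 × [1.15%·d + 2.5%·(365−d)] / 365 = $24,770.66
Solving gives d = 104, so the new rate took effect on April 15, 2035.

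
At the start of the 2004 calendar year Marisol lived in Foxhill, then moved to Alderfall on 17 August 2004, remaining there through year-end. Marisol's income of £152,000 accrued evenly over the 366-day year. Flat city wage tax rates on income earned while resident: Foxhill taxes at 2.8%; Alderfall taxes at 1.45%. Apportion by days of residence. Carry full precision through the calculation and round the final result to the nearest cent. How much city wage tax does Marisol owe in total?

£3,487.90

Foxhill, 1 January – 16 August 2004: 229 days → £152,000 × 2.8% × 229/366 = £2,662.9071
Alderfall, 17 August – 31 December 2004: 137 days → £152,000 × 1.45% × 137/366 = £824.9945
Total = £3,487.9016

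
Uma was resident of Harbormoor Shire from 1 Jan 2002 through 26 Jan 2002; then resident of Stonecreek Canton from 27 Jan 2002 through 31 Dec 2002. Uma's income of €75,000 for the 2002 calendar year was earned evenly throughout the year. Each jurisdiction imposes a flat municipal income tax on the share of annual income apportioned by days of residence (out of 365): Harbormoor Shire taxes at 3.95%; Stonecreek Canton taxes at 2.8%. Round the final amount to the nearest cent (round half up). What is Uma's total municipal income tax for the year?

Harbormoor Shire, 1 Jan – 26 Jan 2002: 26 days → €75,000 × 3.95% × 26/365 = €211.0274
Stonecreek Canton, 27 Jan – 31 Dec 2002: 339 days → €75,000 × 2.8% × 339/365 = €1,950.4110
Total = €2,161.4384

€2,161.44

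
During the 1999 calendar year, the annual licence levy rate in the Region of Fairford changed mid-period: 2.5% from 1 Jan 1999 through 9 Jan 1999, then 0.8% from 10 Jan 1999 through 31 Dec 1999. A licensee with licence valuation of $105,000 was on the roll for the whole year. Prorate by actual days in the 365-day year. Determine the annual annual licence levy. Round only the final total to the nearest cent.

$884.01

1 Jan – 9 Jan 1999: 9 days at 2.5% → $105,000 × 2.5% × 9/365 = $64.7260
10 Jan – 31 Dec 1999: 356 days at 0.8% → $105,000 × 0.8% × 356/365 = $819.2877
Total = $884.0137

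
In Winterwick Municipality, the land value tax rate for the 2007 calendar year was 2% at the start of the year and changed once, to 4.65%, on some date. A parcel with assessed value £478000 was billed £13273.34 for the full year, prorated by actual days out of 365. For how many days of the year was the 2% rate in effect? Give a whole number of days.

258 days

Let d = days at the first rate; then 365 − d days at the second rate.
£478000 × [2%·d + 4.65%·(365−d)] / 365 = £13273.34
Solving gives d = 258, so the new rate took effect on September 16, 2007.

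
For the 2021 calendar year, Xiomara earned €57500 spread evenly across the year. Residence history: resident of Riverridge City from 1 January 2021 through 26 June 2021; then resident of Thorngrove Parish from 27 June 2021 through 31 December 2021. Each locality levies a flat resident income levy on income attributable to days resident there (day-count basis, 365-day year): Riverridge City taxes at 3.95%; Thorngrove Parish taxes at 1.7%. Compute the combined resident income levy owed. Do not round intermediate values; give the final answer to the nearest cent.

Riverridge City, 1 January – 26 June 2021: 177 days → €57500 × 3.95% × 177/365 = €1101.4007
Thorngrove Parish, 27 June – 31 December 2021: 188 days → €57500 × 1.7% × 188/365 = €503.4795
Total = €1604.8801

€1604.88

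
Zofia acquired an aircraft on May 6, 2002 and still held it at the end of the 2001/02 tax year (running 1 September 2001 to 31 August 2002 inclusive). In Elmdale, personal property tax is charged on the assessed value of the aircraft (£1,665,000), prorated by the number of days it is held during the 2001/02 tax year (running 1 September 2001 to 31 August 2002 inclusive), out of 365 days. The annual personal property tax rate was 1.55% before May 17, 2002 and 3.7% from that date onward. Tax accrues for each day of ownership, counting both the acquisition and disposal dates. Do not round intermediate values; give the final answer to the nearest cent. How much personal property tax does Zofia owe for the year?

£18,837.31

May 6 – May 16, 2002: 11 days at 1.55% → £1,665,000 × 1.55% × 11/365 = £777.7603
May 17 – August 31, 2002: 107 days at 3.7% → £1,665,000 × 3.7% × 107/365 = £18,059.5479
Total = £18,837.3082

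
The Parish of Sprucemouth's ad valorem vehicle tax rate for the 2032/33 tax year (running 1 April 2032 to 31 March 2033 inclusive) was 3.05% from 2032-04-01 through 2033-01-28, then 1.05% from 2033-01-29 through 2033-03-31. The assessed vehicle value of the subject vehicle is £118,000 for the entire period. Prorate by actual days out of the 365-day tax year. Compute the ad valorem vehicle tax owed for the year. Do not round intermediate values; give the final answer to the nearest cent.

£3,198.12

2032-04-01 to 2033-01-28: 303 days at 3.05% → £118,000 × 3.05% × 303/365 = £2,987.6630
2033-01-29 to 2033-03-31: 62 days at 1.05% → £118,000 × 1.05% × 62/365 = £210.4603
Total = £3,198.1233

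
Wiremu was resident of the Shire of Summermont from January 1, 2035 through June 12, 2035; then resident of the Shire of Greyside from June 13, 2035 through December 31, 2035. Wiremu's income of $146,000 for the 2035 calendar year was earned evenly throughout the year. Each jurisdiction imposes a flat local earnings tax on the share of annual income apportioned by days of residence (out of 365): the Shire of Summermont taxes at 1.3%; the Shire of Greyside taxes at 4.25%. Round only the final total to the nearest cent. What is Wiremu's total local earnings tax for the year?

The Shire of Summermont, January 1 – June 12, 2035: 163 days → $146,000 × 1.3% × 163/365 = $847.6000
The Shire of Greyside, June 13 – December 31, 2035: 202 days → $146,000 × 4.25% × 202/365 = $3,434.0000
Total = $4,281.6000

$4,281.60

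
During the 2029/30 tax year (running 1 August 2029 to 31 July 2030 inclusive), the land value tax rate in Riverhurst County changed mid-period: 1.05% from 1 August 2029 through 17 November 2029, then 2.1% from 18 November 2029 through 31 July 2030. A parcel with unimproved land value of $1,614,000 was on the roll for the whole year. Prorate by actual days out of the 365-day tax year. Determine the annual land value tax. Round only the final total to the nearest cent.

1 August – 17 November 2029: 109 days at 1.05% → $1,614,000 × 1.05% × 109/365 = $5,060.8849
18 November 2029 – 31 July 2030: 256 days at 2.1% → $1,614,000 × 2.1% × 256/365 = $23,772.2301
Total = $28,833.1151

$28,833.12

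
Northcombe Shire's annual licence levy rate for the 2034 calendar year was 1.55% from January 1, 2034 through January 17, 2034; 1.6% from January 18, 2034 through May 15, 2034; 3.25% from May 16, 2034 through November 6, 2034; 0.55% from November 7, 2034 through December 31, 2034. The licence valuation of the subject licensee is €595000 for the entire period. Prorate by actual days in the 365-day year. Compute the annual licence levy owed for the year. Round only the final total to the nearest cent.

January 1 – January 17, 2034: 17 days at 1.55% → €595000 × 1.55% × 17/365 = €429.5411
January 18 – May 15, 2034: 118 days at 1.6% → €595000 × 1.6% × 118/365 = €3077.6986
May 16 – November 6, 2034: 175 days at 3.25% → €595000 × 3.25% × 175/365 = €9271.4041
November 7 – December 31, 2034: 55 days at 0.55% → €595000 × 0.55% × 55/365 = €493.1164
Total = €13271.7603

€13271.76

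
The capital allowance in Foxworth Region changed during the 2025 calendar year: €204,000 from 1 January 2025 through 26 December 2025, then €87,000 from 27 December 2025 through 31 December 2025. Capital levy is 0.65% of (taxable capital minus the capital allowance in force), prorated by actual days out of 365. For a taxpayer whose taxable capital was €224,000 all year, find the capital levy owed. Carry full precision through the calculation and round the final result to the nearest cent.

€140.42

1 January – 26 December 2025: 360 days, exemption €204,000 → (€224,000 − €204,000) × 0.65% × 360/365 = €128.2192
27 December – 31 December 2025: 5 days, exemption €87,000 → (€224,000 − €87,000) × 0.65% × 5/365 = €12.1986
Total = €140.4178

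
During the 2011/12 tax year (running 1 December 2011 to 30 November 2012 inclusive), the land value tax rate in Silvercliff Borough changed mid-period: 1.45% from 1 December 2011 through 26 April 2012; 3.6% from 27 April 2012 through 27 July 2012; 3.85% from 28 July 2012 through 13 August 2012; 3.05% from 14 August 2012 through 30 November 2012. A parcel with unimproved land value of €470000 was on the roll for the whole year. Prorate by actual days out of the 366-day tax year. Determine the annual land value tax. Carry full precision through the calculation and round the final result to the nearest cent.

1 December 2011 – 26 April 2012: 148 days at 1.45% → €470000 × 1.45% × 148/366 = €2755.7923
27 April – 27 July 2012: 92 days at 3.6% → €470000 × 3.6% × 92/366 = €4253.1148
28 July – 13 August 2012: 17 days at 3.85% → €470000 × 3.85% × 17/366 = €840.4781
14 August – 30 November 2012: 109 days at 3.05% → €470000 × 3.05% × 109/366 = €4269.1667
Total = €12118.5519

€12118.55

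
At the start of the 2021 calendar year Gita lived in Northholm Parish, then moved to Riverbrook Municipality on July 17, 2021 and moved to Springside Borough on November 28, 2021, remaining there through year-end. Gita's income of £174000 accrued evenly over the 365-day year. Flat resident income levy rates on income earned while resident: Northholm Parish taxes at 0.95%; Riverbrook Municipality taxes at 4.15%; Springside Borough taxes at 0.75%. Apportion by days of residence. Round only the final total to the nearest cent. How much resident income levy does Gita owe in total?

£3664.73

Northholm Parish, January 1 – July 16, 2021: 197 days → £174000 × 0.95% × 197/365 = £892.1671
Riverbrook Municipality, July 17 – November 27, 2021: 134 days → £174000 × 4.15% × 134/365 = £2650.9973
Springside Borough, November 28 – December 31, 2021: 34 days → £174000 × 0.75% × 34/365 = £121.5616
Total = £3664.7260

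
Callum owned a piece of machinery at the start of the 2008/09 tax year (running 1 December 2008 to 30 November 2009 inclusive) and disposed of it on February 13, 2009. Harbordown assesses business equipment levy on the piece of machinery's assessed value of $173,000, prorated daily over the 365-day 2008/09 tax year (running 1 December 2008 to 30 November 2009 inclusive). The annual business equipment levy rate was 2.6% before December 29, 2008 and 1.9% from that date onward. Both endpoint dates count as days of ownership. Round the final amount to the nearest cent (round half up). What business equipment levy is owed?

December 1 – December 28, 2008: 28 days at 2.6% → $173,000 × 2.6% × 28/365 = $345.0521
December 29, 2008 – February 13, 2009: 47 days at 1.9% → $173,000 × 1.9% × 47/365 = $423.2575
Total = $768.3096

$768.31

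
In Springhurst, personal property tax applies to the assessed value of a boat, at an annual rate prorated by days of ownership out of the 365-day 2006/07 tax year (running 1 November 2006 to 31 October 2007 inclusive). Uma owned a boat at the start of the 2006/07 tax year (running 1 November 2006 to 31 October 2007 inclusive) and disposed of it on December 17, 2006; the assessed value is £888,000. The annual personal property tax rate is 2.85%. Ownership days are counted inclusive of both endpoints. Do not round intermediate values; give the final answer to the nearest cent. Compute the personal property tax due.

Days held (November 1 – December 17, 2006): 47 out of 365
Tax = £888,000 × 2.85% × 47/365 = £3,258.8384

£3,258.84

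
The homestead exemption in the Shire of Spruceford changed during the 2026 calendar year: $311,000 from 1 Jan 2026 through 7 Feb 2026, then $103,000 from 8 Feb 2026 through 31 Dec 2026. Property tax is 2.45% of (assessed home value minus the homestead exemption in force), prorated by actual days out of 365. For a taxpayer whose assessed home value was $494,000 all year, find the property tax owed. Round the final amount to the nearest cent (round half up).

$9,048.96

1 Jan – 7 Feb 2026: 38 days, exemption $311,000 → ($494,000 − $311,000) × 2.45% × 38/365 = $466.7753
8 Feb – 31 Dec 2026: 327 days, exemption $103,000 → ($494,000 − $103,000) × 2.45% × 327/365 = $8,582.1822
Total = $9,048.9575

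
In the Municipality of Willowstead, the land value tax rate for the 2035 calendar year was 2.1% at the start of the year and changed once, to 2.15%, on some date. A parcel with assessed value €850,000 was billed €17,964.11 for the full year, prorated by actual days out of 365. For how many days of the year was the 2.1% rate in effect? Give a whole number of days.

267 days

Let d = days at the first rate; then 365 − d days at the second rate.
€850,000 × [2.1%·d + 2.15%·(365−d)] / 365 = €17,964.11
Solving gives d = 267, so the new rate took effect on 25 September 2035.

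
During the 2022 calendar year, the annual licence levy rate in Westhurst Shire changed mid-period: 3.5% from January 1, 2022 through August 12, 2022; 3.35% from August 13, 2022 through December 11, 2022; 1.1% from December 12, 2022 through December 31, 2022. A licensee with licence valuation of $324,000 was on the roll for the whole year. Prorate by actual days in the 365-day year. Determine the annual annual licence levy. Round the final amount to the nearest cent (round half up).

$10,752.81

January 1 – August 12, 2022: 224 days at 3.5% → $324,000 × 3.5% × 224/365 = $6,959.3425
August 13 – December 11, 2022: 121 days at 3.35% → $324,000 × 3.35% × 121/365 = $3,598.1753
December 12 – December 31, 2022: 20 days at 1.1% → $324,000 × 1.1% × 20/365 = $195.2877
Total = $10,752.8055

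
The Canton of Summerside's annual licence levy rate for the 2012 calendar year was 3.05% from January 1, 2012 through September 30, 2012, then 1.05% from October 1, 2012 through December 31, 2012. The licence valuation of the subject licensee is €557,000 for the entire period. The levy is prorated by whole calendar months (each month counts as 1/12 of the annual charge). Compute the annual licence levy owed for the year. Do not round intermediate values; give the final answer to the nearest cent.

€14,203.50

January 1 – September 30, 2012: 9 months at 3.05% → €557,000 × 3.05% × 9/12 = €12,741.3750
October 1 – December 31, 2012: 3 months at 1.05% → €557,000 × 1.05% × 3/12 = €1,462.1250
Total = €14,203.5000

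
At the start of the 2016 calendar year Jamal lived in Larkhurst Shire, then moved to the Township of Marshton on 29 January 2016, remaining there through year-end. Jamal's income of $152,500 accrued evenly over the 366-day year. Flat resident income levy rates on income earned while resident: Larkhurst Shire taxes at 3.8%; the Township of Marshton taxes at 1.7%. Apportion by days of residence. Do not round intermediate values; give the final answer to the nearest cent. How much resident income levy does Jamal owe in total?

$2,837.50

Larkhurst Shire, 1 January – 28 January 2016: 28 days → $152,500 × 3.8% × 28/366 = $443.3333
The Township of Marshton, 29 January – 31 December 2016: 338 days → $152,500 × 1.7% × 338/366 = $2,394.1667
Total = $2,837.5000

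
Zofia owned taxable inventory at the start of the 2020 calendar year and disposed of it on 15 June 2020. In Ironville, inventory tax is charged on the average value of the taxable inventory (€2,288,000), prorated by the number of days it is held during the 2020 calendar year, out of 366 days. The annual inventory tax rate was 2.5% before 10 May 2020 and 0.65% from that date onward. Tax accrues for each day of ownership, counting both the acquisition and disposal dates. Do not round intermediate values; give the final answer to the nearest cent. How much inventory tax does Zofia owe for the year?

€21,820.39

1 January – 9 May 2020: 130 days at 2.5% → €2,288,000 × 2.5% × 130/366 = €20,316.9399
10 May – 15 June 2020: 37 days at 0.65% → €2,288,000 × 0.65% × 37/366 = €1,503.4536
Total = €21,820.3934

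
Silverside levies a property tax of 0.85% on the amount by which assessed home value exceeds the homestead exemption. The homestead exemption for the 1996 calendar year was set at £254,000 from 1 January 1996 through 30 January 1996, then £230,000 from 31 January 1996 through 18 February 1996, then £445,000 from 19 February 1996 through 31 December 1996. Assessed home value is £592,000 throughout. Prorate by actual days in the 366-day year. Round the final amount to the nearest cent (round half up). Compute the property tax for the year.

£1,477.44

1 January – 30 January 1996: 30 days, exemption £254,000 → (£592,000 − £254,000) × 0.85% × 30/366 = £235.4918
31 January – 18 February 1996: 19 days, exemption £230,000 → (£592,000 − £230,000) × 0.85% × 19/366 = £159.7350
19 February – 31 December 1996: 317 days, exemption £445,000 → (£592,000 − £445,000) × 0.85% × 317/366 = £1,082.2172
Total = £1,477.4440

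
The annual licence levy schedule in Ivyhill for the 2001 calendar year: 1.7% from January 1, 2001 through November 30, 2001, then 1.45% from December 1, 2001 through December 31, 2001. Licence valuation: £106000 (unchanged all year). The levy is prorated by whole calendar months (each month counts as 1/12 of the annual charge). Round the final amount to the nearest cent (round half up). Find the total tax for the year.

January 1 – November 30, 2001: 11 months at 1.7% → £106000 × 1.7% × 11/12 = £1651.8333
December 1 – December 31, 2001: 1 month at 1.45% → £106000 × 1.45% × 1/12 = £128.0833
Total = £1779.9167

£1779.92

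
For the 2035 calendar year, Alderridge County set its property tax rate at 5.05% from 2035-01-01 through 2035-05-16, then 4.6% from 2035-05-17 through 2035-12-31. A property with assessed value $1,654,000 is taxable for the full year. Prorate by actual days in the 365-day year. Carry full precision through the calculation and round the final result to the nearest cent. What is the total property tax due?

$78,857.28

2035-01-01 to 2035-05-16: 136 days at 5.05% → $1,654,000 × 5.05% × 136/365 = $31,122.3890
2035-05-17 to 2035-12-31: 229 days at 4.6% → $1,654,000 × 4.6% × 229/365 = $47,734.8932
Total = $78,857.2822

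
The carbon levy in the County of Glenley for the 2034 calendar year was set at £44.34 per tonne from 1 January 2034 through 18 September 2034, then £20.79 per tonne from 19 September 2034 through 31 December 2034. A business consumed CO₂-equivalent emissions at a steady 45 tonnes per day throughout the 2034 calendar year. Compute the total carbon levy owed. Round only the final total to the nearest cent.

1 January – 18 September 2034: 261 days × 45 tonnes/day = 11,745 tonnes at £44.34/tonne → £520,773.30
19 September – 31 December 2034: 104 days × 45 tonnes/day = 4,680 tonnes at £20.79/tonne → £97,297.20

£618,070.50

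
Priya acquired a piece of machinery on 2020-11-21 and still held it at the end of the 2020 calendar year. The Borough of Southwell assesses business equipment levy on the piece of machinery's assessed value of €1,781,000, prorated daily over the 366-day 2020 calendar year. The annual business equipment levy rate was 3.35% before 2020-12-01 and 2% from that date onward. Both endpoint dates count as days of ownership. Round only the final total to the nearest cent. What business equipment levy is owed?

2020-11-21 to 2020-11-30: 10 days at 3.35% → €1,781,000 × 3.35% × 10/366 = €1,630.1503
2020-12-01 to 2020-12-31: 31 days at 2% → €1,781,000 × 2% × 31/366 = €3,016.9945
Total = €4,647.1448

€4,647.14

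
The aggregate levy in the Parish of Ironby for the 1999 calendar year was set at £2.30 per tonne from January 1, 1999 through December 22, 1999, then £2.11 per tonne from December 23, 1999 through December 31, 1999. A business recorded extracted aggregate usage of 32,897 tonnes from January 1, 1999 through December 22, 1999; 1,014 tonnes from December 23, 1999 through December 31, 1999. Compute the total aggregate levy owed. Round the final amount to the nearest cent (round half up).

£77,802.64

January 1 – December 22, 1999: 32,897 tonnes at £2.30/tonne → £75,663.10
December 23 – December 31, 1999: 1,014 tonnes at £2.11/tonne → £2,139.54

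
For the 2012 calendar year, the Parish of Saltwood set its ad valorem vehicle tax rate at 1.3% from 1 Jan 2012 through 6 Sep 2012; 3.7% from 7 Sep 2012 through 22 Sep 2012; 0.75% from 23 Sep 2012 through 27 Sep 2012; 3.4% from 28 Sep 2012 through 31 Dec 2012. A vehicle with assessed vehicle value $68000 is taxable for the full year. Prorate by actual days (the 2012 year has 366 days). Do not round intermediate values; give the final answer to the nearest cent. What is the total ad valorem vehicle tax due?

$1320.89

1 Jan – 6 Sep 2012: 250 days at 1.3% → $68000 × 1.3% × 250/366 = $603.8251
7 Sep – 22 Sep 2012: 16 days at 3.7% → $68000 × 3.7% × 16/366 = $109.9891
23 Sep – 27 Sep 2012: 5 days at 0.75% → $68000 × 0.75% × 5/366 = $6.9672
28 Sep – 31 Dec 2012: 95 days at 3.4% → $68000 × 3.4% × 95/366 = $600.1093
Total = $1320.8907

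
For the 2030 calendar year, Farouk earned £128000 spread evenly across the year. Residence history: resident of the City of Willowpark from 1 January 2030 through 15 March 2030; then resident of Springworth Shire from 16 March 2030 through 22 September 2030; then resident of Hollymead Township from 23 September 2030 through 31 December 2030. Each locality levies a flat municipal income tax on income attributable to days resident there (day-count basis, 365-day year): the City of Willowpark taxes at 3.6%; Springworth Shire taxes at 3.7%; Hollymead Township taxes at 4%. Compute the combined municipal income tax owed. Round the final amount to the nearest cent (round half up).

The City of Willowpark, 1 January – 15 March 2030: 74 days → £128000 × 3.6% × 74/365 = £934.2247
Springworth Shire, 16 March – 22 September 2030: 191 days → £128000 × 3.7% × 191/365 = £2478.2904
Hollymead Township, 23 September – 31 December 2030: 100 days → £128000 × 4% × 100/365 = £1402.7397
Total = £4815.2548

£4815.25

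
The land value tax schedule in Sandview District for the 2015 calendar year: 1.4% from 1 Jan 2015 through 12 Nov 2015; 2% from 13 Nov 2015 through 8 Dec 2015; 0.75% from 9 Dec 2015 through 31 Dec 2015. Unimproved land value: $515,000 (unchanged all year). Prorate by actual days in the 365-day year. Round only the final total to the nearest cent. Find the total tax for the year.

1 Jan – 12 Nov 2015: 316 days at 1.4% → $515,000 × 1.4% × 316/365 = $6,242.0822
13 Nov – 8 Dec 2015: 26 days at 2% → $515,000 × 2% × 26/365 = $733.6986
9 Dec – 31 Dec 2015: 23 days at 0.75% → $515,000 × 0.75% × 23/365 = $243.3904
Total = $7,219.1712

$7,219.17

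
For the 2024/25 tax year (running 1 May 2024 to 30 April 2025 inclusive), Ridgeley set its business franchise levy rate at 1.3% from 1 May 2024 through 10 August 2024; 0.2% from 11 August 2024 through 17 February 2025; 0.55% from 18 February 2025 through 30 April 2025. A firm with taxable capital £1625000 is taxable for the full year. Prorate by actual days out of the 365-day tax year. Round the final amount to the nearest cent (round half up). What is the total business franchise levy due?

1 May – 10 August 2024: 102 days at 1.3% → £1625000 × 1.3% × 102/365 = £5903.4247
11 August 2024 – 17 February 2025: 191 days at 0.2% → £1625000 × 0.2% × 191/365 = £1700.6849
18 February – 30 April 2025: 72 days at 0.55% → £1625000 × 0.55% × 72/365 = £1763.0137
Total = £9367.1233

£9367.12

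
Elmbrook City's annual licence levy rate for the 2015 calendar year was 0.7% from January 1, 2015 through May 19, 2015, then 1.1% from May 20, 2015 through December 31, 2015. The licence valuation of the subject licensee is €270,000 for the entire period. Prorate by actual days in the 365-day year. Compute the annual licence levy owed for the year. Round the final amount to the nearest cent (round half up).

January 1 – May 19, 2015: 139 days at 0.7% → €270,000 × 0.7% × 139/365 = €719.7534
May 20 – December 31, 2015: 226 days at 1.1% → €270,000 × 1.1% × 226/365 = €1,838.9589
Total = €2,558.7123

€2,558.71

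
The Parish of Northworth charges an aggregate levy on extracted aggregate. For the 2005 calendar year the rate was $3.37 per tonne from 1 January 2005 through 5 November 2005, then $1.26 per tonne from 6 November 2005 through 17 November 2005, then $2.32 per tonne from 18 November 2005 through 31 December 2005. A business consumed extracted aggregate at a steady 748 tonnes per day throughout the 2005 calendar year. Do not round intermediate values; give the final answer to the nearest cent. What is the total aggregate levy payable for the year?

1 January – 5 November 2005: 309 days × 748 tonnes/day = 231,132 tonnes at $3.37/tonne → $778,914.84
6 November – 17 November 2005: 12 days × 748 tonnes/day = 8,976 tonnes at $1.26/tonne → $11,309.76
18 November – 31 December 2005: 44 days × 748 tonnes/day = 32,912 tonnes at $2.32/tonne → $76,355.84

$866,580.44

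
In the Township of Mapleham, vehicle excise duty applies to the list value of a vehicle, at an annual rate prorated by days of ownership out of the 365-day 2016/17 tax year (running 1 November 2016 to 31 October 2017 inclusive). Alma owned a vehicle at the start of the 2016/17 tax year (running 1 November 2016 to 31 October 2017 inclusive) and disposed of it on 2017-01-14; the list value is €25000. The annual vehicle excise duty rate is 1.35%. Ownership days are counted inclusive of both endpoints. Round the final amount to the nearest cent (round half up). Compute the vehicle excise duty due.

Days held (2016-11-01 to 2017-01-14): 75 out of 365
Tax = €25000 × 1.35% × 75/365 = €69.3493

€69.35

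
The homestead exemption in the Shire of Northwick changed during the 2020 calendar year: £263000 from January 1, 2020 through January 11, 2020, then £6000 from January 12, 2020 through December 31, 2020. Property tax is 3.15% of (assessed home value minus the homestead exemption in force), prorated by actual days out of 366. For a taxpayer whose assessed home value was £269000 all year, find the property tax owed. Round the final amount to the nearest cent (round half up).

£8041.19

January 1 – January 11, 2020: 11 days, exemption £263000 → (£269000 − £263000) × 3.15% × 11/366 = £5.6803
January 12 – December 31, 2020: 355 days, exemption £6000 → (£269000 − £6000) × 3.15% × 355/366 = £8035.5123
Total = £8041.1926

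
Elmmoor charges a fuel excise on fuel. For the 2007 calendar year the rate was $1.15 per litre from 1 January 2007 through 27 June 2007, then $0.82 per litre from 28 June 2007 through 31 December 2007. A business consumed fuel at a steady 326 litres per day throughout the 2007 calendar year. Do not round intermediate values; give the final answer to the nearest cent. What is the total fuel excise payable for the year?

$116,721.04

1 January – 27 June 2007: 178 days × 326 litres/day = 58,028 litres at $1.15/litre → $66,732.20
28 June – 31 December 2007: 187 days × 326 litres/day = 60,962 litres at $0.82/litre → $49,988.84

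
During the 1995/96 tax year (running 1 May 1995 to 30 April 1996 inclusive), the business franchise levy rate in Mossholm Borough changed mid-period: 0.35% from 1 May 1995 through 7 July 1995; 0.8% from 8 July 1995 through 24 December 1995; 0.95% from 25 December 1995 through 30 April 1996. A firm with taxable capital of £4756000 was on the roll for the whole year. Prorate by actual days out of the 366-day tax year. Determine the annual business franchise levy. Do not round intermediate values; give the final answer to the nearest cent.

1 May – 7 July 1995: 68 days at 0.35% → £4756000 × 0.35% × 68/366 = £3092.6995
8 July – 24 December 1995: 170 days at 0.8% → £4756000 × 0.8% × 170/366 = £17672.5683
25 December 1995 – 30 April 1996: 128 days at 0.95% → £4756000 × 0.95% × 128/366 = £15801.3552
Total = £36566.6230

£36566.62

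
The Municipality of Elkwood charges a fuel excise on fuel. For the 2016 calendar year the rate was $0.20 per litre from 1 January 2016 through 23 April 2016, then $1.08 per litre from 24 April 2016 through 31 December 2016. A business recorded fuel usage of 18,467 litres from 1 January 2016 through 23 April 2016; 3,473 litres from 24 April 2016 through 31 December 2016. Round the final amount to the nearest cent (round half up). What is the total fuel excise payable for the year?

$7444.24

1 January – 23 April 2016: 18,467 litres at $0.20/litre → $3693.40
24 April – 31 December 2016: 3,473 litres at $1.08/litre → $3750.84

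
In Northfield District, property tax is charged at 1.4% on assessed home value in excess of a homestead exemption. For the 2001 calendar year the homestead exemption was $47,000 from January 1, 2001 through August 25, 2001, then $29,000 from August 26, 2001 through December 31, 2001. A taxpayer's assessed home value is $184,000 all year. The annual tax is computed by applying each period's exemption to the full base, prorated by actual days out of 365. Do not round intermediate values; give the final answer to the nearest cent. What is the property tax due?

January 1 – August 25, 2001: 237 days, exemption $47,000 → ($184,000 − $47,000) × 1.4% × 237/365 = $1,245.3863
August 26 – December 31, 2001: 128 days, exemption $29,000 → ($184,000 − $29,000) × 1.4% × 128/365 = $760.9863
Total = $2,006.3726

$2,006.37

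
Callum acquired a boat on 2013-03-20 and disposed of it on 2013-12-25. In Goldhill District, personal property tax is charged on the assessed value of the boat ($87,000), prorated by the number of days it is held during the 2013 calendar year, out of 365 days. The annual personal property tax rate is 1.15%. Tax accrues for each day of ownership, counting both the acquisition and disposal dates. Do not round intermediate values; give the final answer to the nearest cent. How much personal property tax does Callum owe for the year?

$770.25

Days held (2013-03-20 to 2013-12-25): 281 out of 365
Tax = $87,000 × 1.15% × 281/365 = $770.2479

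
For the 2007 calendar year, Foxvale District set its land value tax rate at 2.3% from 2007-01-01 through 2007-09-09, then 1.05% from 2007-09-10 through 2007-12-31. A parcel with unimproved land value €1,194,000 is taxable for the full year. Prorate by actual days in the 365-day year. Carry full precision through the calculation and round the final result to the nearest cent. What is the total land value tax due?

€22,841.38

2007-01-01 to 2007-09-09: 252 days at 2.3% → €1,194,000 × 2.3% × 252/365 = €18,960.0658
2007-09-10 to 2007-12-31: 113 days at 1.05% → €1,194,000 × 1.05% × 113/365 = €3,881.3178
Total = €22,841.3836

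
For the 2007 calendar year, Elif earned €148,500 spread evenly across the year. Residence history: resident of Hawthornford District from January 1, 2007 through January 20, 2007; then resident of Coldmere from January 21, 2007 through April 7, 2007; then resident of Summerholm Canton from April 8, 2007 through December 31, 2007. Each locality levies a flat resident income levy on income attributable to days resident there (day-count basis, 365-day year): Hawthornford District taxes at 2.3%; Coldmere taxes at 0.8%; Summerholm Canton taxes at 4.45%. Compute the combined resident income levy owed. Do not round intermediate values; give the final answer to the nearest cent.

€5,289.85

Hawthornford District, January 1 – January 20, 2007: 20 days → €148,500 × 2.3% × 20/365 = €187.1507
Coldmere, January 21 – April 7, 2007: 77 days → €148,500 × 0.8% × 77/365 = €250.6192
Summerholm Canton, April 8 – December 31, 2007: 268 days → €148,500 × 4.45% × 268/365 = €4,852.0849
Total = €5,289.8548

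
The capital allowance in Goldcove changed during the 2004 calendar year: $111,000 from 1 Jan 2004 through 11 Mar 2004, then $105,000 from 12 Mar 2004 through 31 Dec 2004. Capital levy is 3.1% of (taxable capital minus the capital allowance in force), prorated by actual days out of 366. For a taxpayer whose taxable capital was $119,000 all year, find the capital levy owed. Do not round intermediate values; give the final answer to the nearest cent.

1 Jan – 11 Mar 2004: 71 days, exemption $111,000 → ($119,000 − $111,000) × 3.1% × 71/366 = $48.1093
12 Mar – 31 Dec 2004: 295 days, exemption $105,000 → ($119,000 − $105,000) × 3.1% × 295/366 = $349.8087
Total = $397.9180

$397.92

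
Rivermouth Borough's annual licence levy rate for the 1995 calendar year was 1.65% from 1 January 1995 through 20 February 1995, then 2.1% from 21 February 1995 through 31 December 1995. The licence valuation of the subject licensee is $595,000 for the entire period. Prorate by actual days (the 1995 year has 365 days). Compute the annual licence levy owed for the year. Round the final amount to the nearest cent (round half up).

$12,120.88

1 January – 20 February 1995: 51 days at 1.65% → $595,000 × 1.65% × 51/365 = $1,371.7603
21 February – 31 December 1995: 314 days at 2.1% → $595,000 × 2.1% × 314/365 = $10,749.1233
Total = $12,120.8836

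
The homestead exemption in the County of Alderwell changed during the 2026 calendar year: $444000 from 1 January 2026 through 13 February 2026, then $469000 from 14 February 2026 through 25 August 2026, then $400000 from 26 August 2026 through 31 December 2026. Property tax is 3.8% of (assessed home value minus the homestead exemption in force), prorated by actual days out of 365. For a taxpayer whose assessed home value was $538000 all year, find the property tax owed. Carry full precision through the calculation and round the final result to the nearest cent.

1 January – 13 February 2026: 44 days, exemption $444000 → ($538000 − $444000) × 3.8% × 44/365 = $430.5973
14 February – 25 August 2026: 193 days, exemption $469000 → ($538000 − $469000) × 3.8% × 193/365 = $1386.4274
26 August – 31 December 2026: 128 days, exemption $400000 → ($538000 − $400000) × 3.8% × 128/365 = $1838.9918
Total = $3656.0164

$3656.02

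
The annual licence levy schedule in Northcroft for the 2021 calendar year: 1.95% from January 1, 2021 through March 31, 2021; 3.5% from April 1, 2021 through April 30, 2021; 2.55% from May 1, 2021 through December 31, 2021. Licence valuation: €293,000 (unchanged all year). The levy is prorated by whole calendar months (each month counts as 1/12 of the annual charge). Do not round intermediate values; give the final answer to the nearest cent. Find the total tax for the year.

€7,263.96

January 1 – March 31, 2021: 3 months at 1.95% → €293,000 × 1.95% × 3/12 = €1,428.3750
April 1 – April 30, 2021: 1 month at 3.5% → €293,000 × 3.5% × 1/12 = €854.5833
May 1 – December 31, 2021: 8 months at 2.55% → €293,000 × 2.55% × 8/12 = €4,981.0000
Total = €7,263.9583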